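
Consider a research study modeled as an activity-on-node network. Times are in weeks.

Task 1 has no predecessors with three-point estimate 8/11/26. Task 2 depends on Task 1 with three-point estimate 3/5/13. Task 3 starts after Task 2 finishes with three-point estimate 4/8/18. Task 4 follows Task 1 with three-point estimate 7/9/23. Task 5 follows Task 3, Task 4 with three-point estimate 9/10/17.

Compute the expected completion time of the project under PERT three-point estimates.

39 weeks

te_Task 1 = (8 + 4·11 + 26)/6 = 78/6 = 13
te_Task 2 = (3 + 4·5 + 13)/6 = 36/6 = 6
te_Task 3 = (4 + 4·8 + 18)/6 = 54/6 = 9
te_Task 4 = (7 + 4·9 + 23)/6 = 66/6 = 11
te_Task 5 = (9 + 4·10 + 17)/6 = 66/6 = 11

Forward pass:
ES_Task 1 = 0; EF_Task 1 = 13
ES_Task 2 = 13; EF_Task 2 = 13+6 = 19
ES_Task 3 = 19; EF_Task 3 = 19+9 = 28
ES_Task 4 = 13; EF_Task 4 = 13+11 = 24
ES_Task 5 = max(EF_Task 3=28, EF_Task 4=24) = 28; EF_Task 5 = 28+11 = 39
Expected project duration μ = 39 weeks. Critical path: Task 1 → Task 2 → Task 3 → Task 5.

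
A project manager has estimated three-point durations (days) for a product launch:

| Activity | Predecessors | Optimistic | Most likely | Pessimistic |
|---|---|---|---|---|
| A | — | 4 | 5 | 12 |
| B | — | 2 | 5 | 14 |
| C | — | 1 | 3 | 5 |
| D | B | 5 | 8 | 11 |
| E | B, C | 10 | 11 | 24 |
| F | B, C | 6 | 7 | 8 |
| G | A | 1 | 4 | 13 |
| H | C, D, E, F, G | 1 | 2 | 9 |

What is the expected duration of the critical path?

22 days

te_A = (4 + 4·5 + 12)/6 = 36/6 = 6
te_B = (2 + 4·5 + 14)/6 = 36/6 = 6
te_C = (1 + 4·3 + 5)/6 = 18/6 = 3
te_D = (5 + 4·8 + 11)/6 = 48/6 = 8
te_E = (10 + 4·11 + 24)/6 = 78/6 = 13
te_F = (6 + 4·7 + 8)/6 = 42/6 = 7
te_G = (1 + 4·4 + 13)/6 = 30/6 = 5
te_H = (1 + 4·2 + 9)/6 = 18/6 = 3

Forward pass:
ES_A = 0; EF_A = 6
ES_B = 0; EF_B = 6
ES_C = 0; EF_C = 3
ES_D = 6; EF_D = 6+8 = 14
ES_E = max(EF_B=6, EF_C=3) = 6; EF_E = 6+13 = 19
ES_F = max(EF_B=6, EF_C=3) = 6; EF_F = 6+7 = 13
ES_G = 6; EF_G = 6+5 = 11
ES_H = max(EF_C=3, EF_D=14, EF_E=19, EF_F=13, EF_G=11) = 19; EF_H = 19+3 = 22
Expected project duration μ = 22 days. Critical path: B → E → H.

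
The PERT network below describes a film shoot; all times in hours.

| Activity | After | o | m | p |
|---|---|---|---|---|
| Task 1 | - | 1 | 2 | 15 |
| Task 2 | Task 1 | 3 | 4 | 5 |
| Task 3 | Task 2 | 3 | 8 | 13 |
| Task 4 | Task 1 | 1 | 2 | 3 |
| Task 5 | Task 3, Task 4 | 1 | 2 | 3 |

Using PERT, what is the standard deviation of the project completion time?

2.91 hours

te_Task 1 = (1 + 4·2 + 15)/6 = 24/6 = 4; σ²_Task 1 = ((15−1)/6)² = 5.444
te_Task 2 = (3 + 4·4 + 5)/6 = 24/6 = 4; σ²_Task 2 = ((5−3)/6)² = 0.111
te_Task 3 = (3 + 4·8 + 13)/6 = 48/6 = 8; σ²_Task 3 = ((13−3)/6)² = 2.778
te_Task 4 = (1 + 4·2 + 3)/6 = 12/6 = 2; σ²_Task 4 = ((3−1)/6)² = 0.111
te_Task 5 = (1 + 4·2 + 3)/6 = 12/6 = 2; σ²_Task 5 = ((3−1)/6)² = 0.111

Forward pass:
ES_Task 1 = 0; EF_Task 1 = 4
ES_Task 2 = 4; EF_Task 2 = 4+4 = 8
ES_Task 3 = 8; EF_Task 3 = 8+8 = 16
ES_Task 4 = 4; EF_Task 4 = 4+2 = 6
ES_Task 5 = max(EF_Task 3=16, EF_Task 4=6) = 16; EF_Task 5 = 16+2 = 18
Expected project duration μ = 18 hours. Critical path: Task 1 → Task 2 → Task 3 → Task 5.

Variance along critical path = 5.444 + 0.111 + 2.778 + 0.111 = 8.444
σ = √8.444 = 2.906 hours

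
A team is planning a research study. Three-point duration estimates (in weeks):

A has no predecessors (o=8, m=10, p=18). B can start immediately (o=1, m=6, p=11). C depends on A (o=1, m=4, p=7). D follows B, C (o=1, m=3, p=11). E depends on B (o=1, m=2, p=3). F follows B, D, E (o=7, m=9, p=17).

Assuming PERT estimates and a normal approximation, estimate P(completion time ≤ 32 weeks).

0.837

te_A = (8 + 4·10 + 18)/6 = 66/6 = 11; σ²_A = ((18−8)/6)² = 2.778
te_B = (1 + 4·6 + 11)/6 = 36/6 = 6; σ²_B = ((11−1)/6)² = 2.778
te_C = (1 + 4·4 + 7)/6 = 24/6 = 4; σ²_C = ((7−1)/6)² = 1.000
te_D = (1 + 4·3 + 11)/6 = 24/6 = 4; σ²_D = ((11−1)/6)² = 2.778
te_E = (1 + 4·2 + 3)/6 = 12/6 = 2; σ²_E = ((3−1)/6)² = 0.111
te_F = (7 + 4·9 + 17)/6 = 60/6 = 10; σ²_F = ((17−7)/6)² = 2.778

Forward pass:
ES_A = 0; EF_A = 11
ES_B = 0; EF_B = 6
ES_C = 11; EF_C = 11+4 = 15
ES_D = max(EF_B=6, EF_C=15) = 15; EF_D = 15+4 = 19
ES_E = 6; EF_E = 6+2 = 8
ES_F = max(EF_B=6, EF_D=19, EF_E=8) = 19; EF_F = 19+10 = 29
Expected project duration μ = 29 weeks. Critical path: A → C → D → F.

Variance along critical path = 2.778 + 1.000 + 2.778 + 2.778 = 9.333; σ = √9.333 = 3.055 weeks.
Z = (32 − 29) / 3.055 = 0.982
P(T ≤ 32) = Φ(0.982) ≈ 0.837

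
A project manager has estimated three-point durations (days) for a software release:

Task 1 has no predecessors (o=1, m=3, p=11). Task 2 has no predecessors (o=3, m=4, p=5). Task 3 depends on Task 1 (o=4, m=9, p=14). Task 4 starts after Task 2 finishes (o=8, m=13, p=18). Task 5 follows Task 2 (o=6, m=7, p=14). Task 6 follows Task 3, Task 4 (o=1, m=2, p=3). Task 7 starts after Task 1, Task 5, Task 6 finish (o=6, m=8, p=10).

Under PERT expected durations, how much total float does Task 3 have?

4 days

te_Task 1 = (1 + 4·3 + 11)/6 = 24/6 = 4
te_Task 2 = (3 + 4·4 + 5)/6 = 24/6 = 4
te_Task 3 = (4 + 4·9 + 14)/6 = 54/6 = 9
te_Task 4 = (8 + 4·13 + 18)/6 = 78/6 = 13
te_Task 5 = (6 + 4·7 + 14)/6 = 48/6 = 8
te_Task 6 = (1 + 4·2 + 3)/6 = 12/6 = 2
te_Task 7 = (6 + 4·8 + 10)/6 = 48/6 = 8

Forward pass:
ES_Task 1 = 0; EF_Task 1 = 4
ES_Task 2 = 0; EF_Task 2 = 4
ES_Task 3 = 4; EF_Task 3 = 4+9 = 13
ES_Task 4 = 4; EF_Task 4 = 4+13 = 17
ES_Task 5 = 4; EF_Task 5 = 4+8 = 12
ES_Task 6 = max(EF_Task 3=13, EF_Task 4=17) = 17; EF_Task 6 = 17+2 = 19
ES_Task 7 = max(EF_Task 1=4, EF_Task 5=12, EF_Task 6=19) = 19; EF_Task 7 = 19+8 = 27
Expected project duration μ = 27 days. Critical path: Task 2 → Task 4 → Task 6 → Task 7.

Backward pass:
LF_Task 7 = 27; LS_Task 7 = 27−8 = 19
LF_Task 6 = LS_Task 7 = 19; LS_Task 6 = 19−2 = 17
LF_Task 5 = LS_Task 7 = 19; LS_Task 5 = 19−8 = 11
LF_Task 4 = LS_Task 6 = 17; LS_Task 4 = 17−13 = 4
LF_Task 3 = LS_Task 6 = 17; LS_Task 3 = 17−9 = 8
LF_Task 2 = min(LS_Task 4=4, LS_Task 5=11) = 4; LS_Task 2 = 4−4 = 0
LF_Task 1 = min(LS_Task 3=8, LS_Task 7=19) = 8; LS_Task 1 = 8−4 = 4
Slack_Task 3 = LS_Task 3 − ES_Task 3 = 8 − 4 = 4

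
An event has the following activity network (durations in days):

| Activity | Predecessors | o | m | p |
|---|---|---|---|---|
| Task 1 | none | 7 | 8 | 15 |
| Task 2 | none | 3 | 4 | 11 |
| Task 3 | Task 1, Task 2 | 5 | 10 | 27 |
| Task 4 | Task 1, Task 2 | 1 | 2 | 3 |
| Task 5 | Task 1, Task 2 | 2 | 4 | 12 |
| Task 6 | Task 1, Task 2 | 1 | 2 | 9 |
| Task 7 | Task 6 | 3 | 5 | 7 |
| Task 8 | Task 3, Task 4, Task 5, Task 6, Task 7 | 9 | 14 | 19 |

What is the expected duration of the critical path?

te_Task 1 = (7 + 4·8 + 15)/6 = 54/6 = 9
te_Task 2 = (3 + 4·4 + 11)/6 = 30/6 = 5
te_Task 3 = (5 + 4·10 + 27)/6 = 72/6 = 12
te_Task 4 = (1 + 4·2 + 3)/6 = 12/6 = 2
te_Task 5 = (2 + 4·4 + 12)/6 = 30/6 = 5
te_Task 6 = (1 + 4·2 + 9)/6 = 18/6 = 3
te_Task 7 = (3 + 4·5 + 7)/6 = 30/6 = 5
te_Task 8 = (9 + 4·14 + 19)/6 = 84/6 = 14

Forward pass:
ES_Task 1 = 0; EF_Task 1 = 9
ES_Task 2 = 0; EF_Task 2 = 5
ES_Task 3 = max(EF_Task 1=9, EF_Task 2=5) = 9; EF_Task 3 = 9+12 = 21
ES_Task 4 = max(EF_Task 1=9, EF_Task 2=5) = 9; EF_Task 4 = 9+2 = 11
ES_Task 5 = max(EF_Task 1=9, EF_Task 2=5) = 9; EF_Task 5 = 9+5 = 14
ES_Task 6 = max(EF_Task 1=9, EF_Task 2=5) = 9; EF_Task 6 = 9+3 = 12
ES_Task 7 = 12; EF_Task 7 = 12+5 = 17
ES_Task 8 = max(EF_Task 3=21, EF_Task 4=11, EF_Task 5=14, EF_Task 6=12, EF_Task 7=17) = 21; EF_Task 8 = 21+14 = 35
Expected project duration μ = 35 days. Critical path: Task 1 → Task 3 → Task 8.

35 days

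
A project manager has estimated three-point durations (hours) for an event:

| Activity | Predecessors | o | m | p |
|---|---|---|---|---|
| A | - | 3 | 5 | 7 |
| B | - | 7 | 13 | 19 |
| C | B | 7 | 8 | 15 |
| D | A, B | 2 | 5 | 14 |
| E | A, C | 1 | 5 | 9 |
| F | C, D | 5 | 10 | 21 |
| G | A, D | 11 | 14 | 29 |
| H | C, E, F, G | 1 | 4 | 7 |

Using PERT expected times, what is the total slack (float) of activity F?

2 hours

te_A = (3 + 4·5 + 7)/6 = 30/6 = 5
te_B = (7 + 4·13 + 19)/6 = 78/6 = 13
te_C = (7 + 4·8 + 15)/6 = 54/6 = 9
te_D = (2 + 4·5 + 14)/6 = 36/6 = 6
te_E = (1 + 4·5 + 9)/6 = 30/6 = 5
te_F = (5 + 4·10 + 21)/6 = 66/6 = 11
te_G = (11 + 4·14 + 29)/6 = 96/6 = 16
te_H = (1 + 4·4 + 7)/6 = 24/6 = 4

Forward pass:
ES_A = 0; EF_A = 5
ES_B = 0; EF_B = 13
ES_C = 13; EF_C = 13+9 = 22
ES_D = max(EF_A=5, EF_B=13) = 13; EF_D = 13+6 = 19
ES_E = max(EF_A=5, EF_C=22) = 22; EF_E = 22+5 = 27
ES_F = max(EF_C=22, EF_D=19) = 22; EF_F = 22+11 = 33
ES_G = max(EF_A=5, EF_D=19) = 19; EF_G = 19+16 = 35
ES_H = max(EF_C=22, EF_E=27, EF_F=33, EF_G=35) = 35; EF_H = 35+4 = 39
Expected project duration μ = 39 hours. Critical path: B → D → G → H.

Backward pass:
LF_H = 39; LS_H = 39−4 = 35
LF_G = LS_H = 35; LS_G = 35−16 = 19
LF_F = LS_H = 35; LS_F = 35−11 = 24
LF_E = LS_H = 35; LS_E = 35−5 = 30
LF_D = min(LS_F=24, LS_G=19) = 19; LS_D = 19−6 = 13
LF_C = min(LS_E=30, LS_F=24, LS_H=35) = 24; LS_C = 24−9 = 15
LF_B = min(LS_C=15, LS_D=13) = 13; LS_B = 13−13 = 0
LF_A = min(LS_D=13, LS_E=30, LS_G=19) = 13; LS_A = 13−5 = 8
Slack_F = LS_F − ES_F = 24 − 22 = 2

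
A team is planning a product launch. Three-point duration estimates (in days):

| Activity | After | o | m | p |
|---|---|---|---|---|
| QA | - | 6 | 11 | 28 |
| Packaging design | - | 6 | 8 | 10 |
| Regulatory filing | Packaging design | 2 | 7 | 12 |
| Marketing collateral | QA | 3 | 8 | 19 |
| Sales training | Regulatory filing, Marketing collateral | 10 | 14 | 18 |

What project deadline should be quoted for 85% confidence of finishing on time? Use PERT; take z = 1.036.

te_QA = (6 + 4·11 + 28)/6 = 78/6 = 13; σ²_QA = ((28−6)/6)² = 13.444
te_Packaging design = (6 + 4·8 + 10)/6 = 48/6 = 8; σ²_Packaging design = ((10−6)/6)² = 0.444
te_Regulatory filing = (2 + 4·7 + 12)/6 = 42/6 = 7; σ²_Regulatory filing = ((12−2)/6)² = 2.778
te_Marketing collateral = (3 + 4·8 + 19)/6 = 54/6 = 9; σ²_Marketing collateral = ((19−3)/6)² = 7.111
te_Sales training = (10 + 4·14 + 18)/6 = 84/6 = 14; σ²_Sales training = ((18−10)/6)² = 1.778

Forward pass:
ES_QA = 0; EF_QA = 13
ES_Packaging design = 0; EF_Packaging design = 8
ES_Regulatory filing = 8; EF_Regulatory filing = 8+7 = 15
ES_Marketing collateral = 13; EF_Marketing collateral = 13+9 = 22
ES_Sales training = max(EF_Regulatory filing=15, EF_Marketing collateral=22) = 22; EF_Sales training = 22+14 = 36
Expected project duration μ = 36 days. Critical path: QA → Marketing collateral → Sales training.

Variance along critical path = 13.444 + 7.111 + 1.778 = 22.333; σ = 4.726 days.
D = μ + z·σ = 36 + 1.036·4.726 = 40.9 days

40.9 days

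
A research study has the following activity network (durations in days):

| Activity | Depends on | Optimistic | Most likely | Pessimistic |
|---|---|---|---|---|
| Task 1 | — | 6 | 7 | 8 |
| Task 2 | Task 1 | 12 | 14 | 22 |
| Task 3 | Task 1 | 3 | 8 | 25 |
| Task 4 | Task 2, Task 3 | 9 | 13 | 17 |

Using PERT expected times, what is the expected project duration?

te_Task 1 = (6 + 4·7 + 8)/6 = 42/6 = 7
te_Task 2 = (12 + 4·14 + 22)/6 = 90/6 = 15
te_Task 3 = (3 + 4·8 + 25)/6 = 60/6 = 10
te_Task 4 = (9 + 4·13 + 17)/6 = 78/6 = 13

Forward pass:
ES_Task 1 = 0; EF_Task 1 = 7
ES_Task 2 = 7; EF_Task 2 = 7+15 = 22
ES_Task 3 = 7; EF_Task 3 = 7+10 = 17
ES_Task 4 = max(EF_Task 2=22, EF_Task 3=17) = 22; EF_Task 4 = 22+13 = 35
Expected project duration μ = 35 days. Critical path: Task 1 → Task 2 → Task 4.

35 days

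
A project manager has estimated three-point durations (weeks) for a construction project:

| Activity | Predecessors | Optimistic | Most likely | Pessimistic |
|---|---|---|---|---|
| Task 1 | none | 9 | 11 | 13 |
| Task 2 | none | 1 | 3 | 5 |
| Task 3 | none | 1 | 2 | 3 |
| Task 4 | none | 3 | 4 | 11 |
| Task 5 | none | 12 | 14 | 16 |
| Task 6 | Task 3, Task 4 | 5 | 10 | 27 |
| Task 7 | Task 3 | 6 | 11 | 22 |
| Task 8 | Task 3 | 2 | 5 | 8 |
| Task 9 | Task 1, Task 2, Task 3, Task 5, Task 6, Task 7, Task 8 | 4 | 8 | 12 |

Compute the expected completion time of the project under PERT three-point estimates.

te_Task 1 = (9 + 4·11 + 13)/6 = 66/6 = 11
te_Task 2 = (1 + 4·3 + 5)/6 = 18/6 = 3
te_Task 3 = (1 + 4·2 + 3)/6 = 12/6 = 2
te_Task 4 = (3 + 4·4 + 11)/6 = 30/6 = 5
te_Task 5 = (12 + 4·14 + 16)/6 = 84/6 = 14
te_Task 6 = (5 + 4·10 + 27)/6 = 72/6 = 12
te_Task 7 = (6 + 4·11 + 22)/6 = 72/6 = 12
te_Task 8 = (2 + 4·5 + 8)/6 = 30/6 = 5
te_Task 9 = (4 + 4·8 + 12)/6 = 48/6 = 8

Forward pass:
ES_Task 1 = 0; EF_Task 1 = 11
ES_Task 2 = 0; EF_Task 2 = 3
ES_Task 3 = 0; EF_Task 3 = 2
ES_Task 4 = 0; EF_Task 4 = 5
ES_Task 5 = 0; EF_Task 5 = 14
ES_Task 6 = max(EF_Task 3=2, EF_Task 4=5) = 5; EF_Task 6 = 5+12 = 17
ES_Task 7 = 2; EF_Task 7 = 2+12 = 14
ES_Task 8 = 2; EF_Task 8 = 2+5 = 7
ES_Task 9 = max(EF_Task 1=11, EF_Task 2=3, EF_Task 3=2, EF_Task 5=14, EF_Task 6=17, EF_Task 7=14, EF_Task 8=7) = 17; EF_Task 9 = 17+8 = 25
Expected project duration μ = 25 weeks. Critical path: Task 4 → Task 6 → Task 9.

25 weeks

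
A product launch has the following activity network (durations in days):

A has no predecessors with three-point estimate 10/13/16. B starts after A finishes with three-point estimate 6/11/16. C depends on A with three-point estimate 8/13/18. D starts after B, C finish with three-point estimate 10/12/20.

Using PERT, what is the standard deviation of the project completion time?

2.56 days

te_A = (10 + 4·13 + 16)/6 = 78/6 = 13; σ²_A = ((16−10)/6)² = 1.000
te_B = (6 + 4·11 + 16)/6 = 66/6 = 11; σ²_B = ((16−6)/6)² = 2.778
te_C = (8 + 4·13 + 18)/6 = 78/6 = 13; σ²_C = ((18−8)/6)² = 2.778
te_D = (10 + 4·12 + 20)/6 = 78/6 = 13; σ²_D = ((20−10)/6)² = 2.778

Forward pass:
ES_A = 0; EF_A = 13
ES_B = 13; EF_B = 13+11 = 24
ES_C = 13; EF_C = 13+13 = 26
ES_D = max(EF_B=24, EF_C=26) = 26; EF_D = 26+13 = 39
Expected project duration μ = 39 days. Critical path: A → C → D.

Variance along critical path = 1.000 + 2.778 + 2.778 = 6.556
σ = √6.556 = 2.560 days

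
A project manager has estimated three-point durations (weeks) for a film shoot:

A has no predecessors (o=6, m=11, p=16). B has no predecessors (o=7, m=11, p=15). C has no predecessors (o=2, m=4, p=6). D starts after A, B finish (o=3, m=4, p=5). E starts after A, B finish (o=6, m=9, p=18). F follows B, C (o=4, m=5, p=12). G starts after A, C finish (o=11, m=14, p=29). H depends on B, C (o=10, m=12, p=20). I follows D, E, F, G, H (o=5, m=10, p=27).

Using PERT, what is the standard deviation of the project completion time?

te_A = (6 + 4·11 + 16)/6 = 66/6 = 11; σ²_A = ((16−6)/6)² = 2.778
te_B = (7 + 4·11 + 15)/6 = 66/6 = 11; σ²_B = ((15−7)/6)² = 1.778
te_C = (2 + 4·4 + 6)/6 = 24/6 = 4; σ²_C = ((6−2)/6)² = 0.444
te_D = (3 + 4·4 + 5)/6 = 24/6 = 4; σ²_D = ((5−3)/6)² = 0.111
te_E = (6 + 4·9 + 18)/6 = 60/6 = 10; σ²_E = ((18−6)/6)² = 4.000
te_F = (4 + 4·5 + 12)/6 = 36/6 = 6; σ²_F = ((12−4)/6)² = 1.778
te_G = (11 + 4·14 + 29)/6 = 96/6 = 16; σ²_G = ((29−11)/6)² = 9.000
te_H = (10 + 4·12 + 20)/6 = 78/6 = 13; σ²_H = ((20−10)/6)² = 2.778
te_I = (5 + 4·10 + 27)/6 = 72/6 = 12; σ²_I = ((27−5)/6)² = 13.444

Forward pass:
ES_A = 0; EF_A = 11
ES_B = 0; EF_B = 11
ES_C = 0; EF_C = 4
ES_D = max(EF_A=11, EF_B=11) = 11; EF_D = 11+4 = 15
ES_E = max(EF_A=11, EF_B=11) = 11; EF_E = 11+10 = 21
ES_F = max(EF_B=11, EF_C=4) = 11; EF_F = 11+6 = 17
ES_G = max(EF_A=11, EF_C=4) = 11; EF_G = 11+16 = 27
ES_H = max(EF_B=11, EF_C=4) = 11; EF_H = 11+13 = 24
ES_I = max(EF_D=15, EF_E=21, EF_F=17, EF_G=27, EF_H=24) = 27; EF_I = 27+12 = 39
Expected project duration μ = 39 weeks. Critical path: A → G → I.

Variance along critical path = 2.778 + 9.000 + 13.444 = 25.222
σ = √25.222 = 5.022 weeks

5.02 weeks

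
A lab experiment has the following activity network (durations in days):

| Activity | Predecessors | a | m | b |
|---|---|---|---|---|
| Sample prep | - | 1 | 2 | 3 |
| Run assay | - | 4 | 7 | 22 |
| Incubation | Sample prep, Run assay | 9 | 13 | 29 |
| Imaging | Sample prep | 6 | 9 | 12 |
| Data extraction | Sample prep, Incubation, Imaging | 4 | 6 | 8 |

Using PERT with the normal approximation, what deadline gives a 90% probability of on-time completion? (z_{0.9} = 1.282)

te_Sample prep = (1 + 4·2 + 3)/6 = 12/6 = 2; σ²_Sample prep = ((3−1)/6)² = 0.111
te_Run assay = (4 + 4·7 + 22)/6 = 54/6 = 9; σ²_Run assay = ((22−4)/6)² = 9.000
te_Incubation = (9 + 4·13 + 29)/6 = 90/6 = 15; σ²_Incubation = ((29−9)/6)² = 11.111
te_Imaging = (6 + 4·9 + 12)/6 = 54/6 = 9; σ²_Imaging = ((12−6)/6)² = 1.000
te_Data extraction = (4 + 4·6 + 8)/6 = 36/6 = 6; σ²_Data extraction = ((8−4)/6)² = 0.444

Forward pass:
ES_Sample prep = 0; EF_Sample prep = 2
ES_Run assay = 0; EF_Run assay = 9
ES_Incubation = max(EF_Sample prep=2, EF_Run assay=9) = 9; EF_Incubation = 9+15 = 24
ES_Imaging = 2; EF_Imaging = 2+9 = 11
ES_Data extraction = max(EF_Sample prep=2, EF_Incubation=24, EF_Imaging=11) = 24; EF_Data extraction = 24+6 = 30
Expected project duration μ = 30 days. Critical path: Run assay → Incubation → Data extraction.

Variance along critical path = 9.000 + 11.111 + 0.444 = 20.556; σ = 4.534 days.
D = μ + z·σ = 30 + 1.282·4.534 = 35.8 days

35.8 days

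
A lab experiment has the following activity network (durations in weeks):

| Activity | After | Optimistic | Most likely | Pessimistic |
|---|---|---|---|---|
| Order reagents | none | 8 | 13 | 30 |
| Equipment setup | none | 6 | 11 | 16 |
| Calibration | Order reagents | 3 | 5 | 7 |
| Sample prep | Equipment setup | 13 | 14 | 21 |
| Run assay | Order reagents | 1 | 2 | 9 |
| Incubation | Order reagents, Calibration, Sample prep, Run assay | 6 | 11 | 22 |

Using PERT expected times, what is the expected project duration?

te_Order reagents = (8 + 4·13 + 30)/6 = 90/6 = 15
te_Equipment setup = (6 + 4·11 + 16)/6 = 66/6 = 11
te_Calibration = (3 + 4·5 + 7)/6 = 30/6 = 5
te_Sample prep = (13 + 4·14 + 21)/6 = 90/6 = 15
te_Run assay = (1 + 4·2 + 9)/6 = 18/6 = 3
te_Incubation = (6 + 4·11 + 22)/6 = 72/6 = 12

Forward pass:
ES_Order reagents = 0; EF_Order reagents = 15
ES_Equipment setup = 0; EF_Equipment setup = 11
ES_Calibration = 15; EF_Calibration = 15+5 = 20
ES_Sample prep = 11; EF_Sample prep = 11+15 = 26
ES_Run assay = 15; EF_Run assay = 15+3 = 18
ES_Incubation = max(EF_Order reagents=15, EF_Calibration=20, EF_Sample prep=26, EF_Run assay=18) = 26; EF_Incubation = 26+12 = 38
Expected project duration μ = 38 weeks. Critical path: Equipment setup → Sample prep → Incubation.

38 weeks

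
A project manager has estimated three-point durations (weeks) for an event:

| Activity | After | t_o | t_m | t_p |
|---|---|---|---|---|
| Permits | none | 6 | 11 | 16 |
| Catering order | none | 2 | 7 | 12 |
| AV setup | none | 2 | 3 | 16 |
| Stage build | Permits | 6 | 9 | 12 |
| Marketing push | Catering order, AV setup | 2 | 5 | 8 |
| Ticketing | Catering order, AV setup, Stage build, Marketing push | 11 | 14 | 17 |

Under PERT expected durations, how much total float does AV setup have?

10 weeks

te_Permits = (6 + 4·11 + 16)/6 = 66/6 = 11
te_Catering order = (2 + 4·7 + 12)/6 = 42/6 = 7
te_AV setup = (2 + 4·3 + 16)/6 = 30/6 = 5
te_Stage build = (6 + 4·9 + 12)/6 = 54/6 = 9
te_Marketing push = (2 + 4·5 + 8)/6 = 30/6 = 5
te_Ticketing = (11 + 4·14 + 17)/6 = 84/6 = 14

Forward pass:
ES_Permits = 0; EF_Permits = 11
ES_Catering order = 0; EF_Catering order = 7
ES_AV setup = 0; EF_AV setup = 5
ES_Stage build = 11; EF_Stage build = 11+9 = 20
ES_Marketing push = max(EF_Catering order=7, EF_AV setup=5) = 7; EF_Marketing push = 7+5 = 12
ES_Ticketing = max(EF_Catering order=7, EF_AV setup=5, EF_Stage build=20, EF_Marketing push=12) = 20; EF_Ticketing = 20+14 = 34
Expected project duration μ = 34 weeks. Critical path: Permits → Stage build → Ticketing.

Backward pass:
LF_Ticketing = 34; LS_Ticketing = 34−14 = 20
LF_Marketing push = LS_Ticketing = 20; LS_Marketing push = 20−5 = 15
LF_Stage build = LS_Ticketing = 20; LS_Stage build = 20−9 = 11
LF_AV setup = min(LS_Marketing push=15, LS_Ticketing=20) = 15; LS_AV setup = 15−5 = 10
LF_Catering order = min(LS_Marketing push=15, LS_Ticketing=20) = 15; LS_Catering order = 15−7 = 8
LF_Permits = LS_Stage build = 11; LS_Permits = 11−11 = 0
Slack_AV setup = LS_AV setup − ES_AV setup = 10 − 0 = 10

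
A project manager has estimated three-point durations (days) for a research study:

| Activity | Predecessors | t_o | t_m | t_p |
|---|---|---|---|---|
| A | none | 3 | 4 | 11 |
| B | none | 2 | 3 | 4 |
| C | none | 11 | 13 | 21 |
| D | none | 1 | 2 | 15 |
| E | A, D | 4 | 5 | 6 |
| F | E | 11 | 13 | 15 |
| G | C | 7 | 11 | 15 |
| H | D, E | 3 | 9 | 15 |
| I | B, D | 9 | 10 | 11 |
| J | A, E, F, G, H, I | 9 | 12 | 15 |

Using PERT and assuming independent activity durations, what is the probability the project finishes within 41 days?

te_A = (3 + 4·4 + 11)/6 = 30/6 = 5; σ²_A = ((11−3)/6)² = 1.778
te_B = (2 + 4·3 + 4)/6 = 18/6 = 3; σ²_B = ((4−2)/6)² = 0.111
te_C = (11 + 4·13 + 21)/6 = 84/6 = 14; σ²_C = ((21−11)/6)² = 2.778
te_D = (1 + 4·2 + 15)/6 = 24/6 = 4; σ²_D = ((15−1)/6)² = 5.444
te_E = (4 + 4·5 + 6)/6 = 30/6 = 5; σ²_E = ((6−4)/6)² = 0.111
te_F = (11 + 4·13 + 15)/6 = 78/6 = 13; σ²_F = ((15−11)/6)² = 0.444
te_G = (7 + 4·11 + 15)/6 = 66/6 = 11; σ²_G = ((15−7)/6)² = 1.778
te_H = (3 + 4·9 + 15)/6 = 54/6 = 9; σ²_H = ((15−3)/6)² = 4.000
te_I = (9 + 4·10 + 11)/6 = 60/6 = 10; σ²_I = ((11−9)/6)² = 0.111
te_J = (9 + 4·12 + 15)/6 = 72/6 = 12; σ²_J = ((15−9)/6)² = 1.000

Forward pass:
ES_A = 0; EF_A = 5
ES_B = 0; EF_B = 3
ES_C = 0; EF_C = 14
ES_D = 0; EF_D = 4
ES_E = max(EF_A=5, EF_D=4) = 5; EF_E = 5+5 = 10
ES_F = 10; EF_F = 10+13 = 23
ES_G = 14; EF_G = 14+11 = 25
ES_H = max(EF_D=4, EF_E=10) = 10; EF_H = 10+9 = 19
ES_I = max(EF_B=3, EF_D=4) = 4; EF_I = 4+10 = 14
ES_J = max(EF_A=5, EF_E=10, EF_F=23, EF_G=25, EF_H=19, EF_I=14) = 25; EF_J = 25+12 = 37
Expected project duration μ = 37 days. Critical path: C → G → J.

Variance along critical path = 2.778 + 1.778 + 1.000 = 5.556; σ = √5.556 = 2.357 days.
Z = (41 − 37) / 2.357 = 1.697
P(T ≤ 41) = Φ(1.697) ≈ 0.955

0.955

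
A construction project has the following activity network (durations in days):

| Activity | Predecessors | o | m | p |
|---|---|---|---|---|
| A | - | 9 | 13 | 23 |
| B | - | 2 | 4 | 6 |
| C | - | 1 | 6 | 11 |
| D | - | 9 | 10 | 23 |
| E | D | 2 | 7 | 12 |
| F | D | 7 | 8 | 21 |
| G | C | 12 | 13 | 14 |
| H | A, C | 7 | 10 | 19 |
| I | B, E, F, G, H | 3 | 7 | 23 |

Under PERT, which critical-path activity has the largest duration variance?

I

te_A = (9 + 4·13 + 23)/6 = 84/6 = 14; σ²_A = ((23−9)/6)² = 5.444
te_B = (2 + 4·4 + 6)/6 = 24/6 = 4; σ²_B = ((6−2)/6)² = 0.444
te_C = (1 + 4·6 + 11)/6 = 36/6 = 6; σ²_C = ((11−1)/6)² = 2.778
te_D = (9 + 4·10 + 23)/6 = 72/6 = 12; σ²_D = ((23−9)/6)² = 5.444
te_E = (2 + 4·7 + 12)/6 = 42/6 = 7; σ²_E = ((12−2)/6)² = 2.778
te_F = (7 + 4·8 + 21)/6 = 60/6 = 10; σ²_F = ((21−7)/6)² = 5.444
te_G = (12 + 4·13 + 14)/6 = 78/6 = 13; σ²_G = ((14−12)/6)² = 0.111
te_H = (7 + 4·10 + 19)/6 = 66/6 = 11; σ²_H = ((19−7)/6)² = 4.000
te_I = (3 + 4·7 + 23)/6 = 54/6 = 9; σ²_I = ((23−3)/6)² = 11.111

Forward pass:
ES_A = 0; EF_A = 14
ES_B = 0; EF_B = 4
ES_C = 0; EF_C = 6
ES_D = 0; EF_D = 12
ES_E = 12; EF_E = 12+7 = 19
ES_F = 12; EF_F = 12+10 = 22
ES_G = 6; EF_G = 6+13 = 19
ES_H = max(EF_A=14, EF_C=6) = 14; EF_H = 14+11 = 25
ES_I = max(EF_B=4, EF_E=19, EF_F=22, EF_G=19, EF_H=25) = 25; EF_I = 25+9 = 34
Expected project duration μ = 34 days. Critical path: A → H → I.

Variances on critical path: σ²_A=5.444, σ²_H=4.000, σ²_I=11.111.
Largest is σ²_I = 11.111.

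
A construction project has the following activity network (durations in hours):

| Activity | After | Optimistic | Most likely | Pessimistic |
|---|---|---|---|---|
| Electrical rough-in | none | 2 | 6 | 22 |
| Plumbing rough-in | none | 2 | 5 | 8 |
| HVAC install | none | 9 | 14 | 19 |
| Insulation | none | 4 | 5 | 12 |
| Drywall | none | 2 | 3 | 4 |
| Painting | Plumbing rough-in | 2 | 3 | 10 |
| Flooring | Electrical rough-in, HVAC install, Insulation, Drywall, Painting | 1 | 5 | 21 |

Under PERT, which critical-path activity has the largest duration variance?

Flooring

te_Electrical rough-in = (2 + 4·6 + 22)/6 = 48/6 = 8; σ²_Electrical rough-in = ((22−2)/6)² = 11.111
te_Plumbing rough-in = (2 + 4·5 + 8)/6 = 30/6 = 5; σ²_Plumbing rough-in = ((8−2)/6)² = 1.000
te_HVAC install = (9 + 4·14 + 19)/6 = 84/6 = 14; σ²_HVAC install = ((19−9)/6)² = 2.778
te_Insulation = (4 + 4·5 + 12)/6 = 36/6 = 6; σ²_Insulation = ((12−4)/6)² = 1.778
te_Drywall = (2 + 4·3 + 4)/6 = 18/6 = 3; σ²_Drywall = ((4−2)/6)² = 0.111
te_Painting = (2 + 4·3 + 10)/6 = 24/6 = 4; σ²_Painting = ((10−2)/6)² = 1.778
te_Flooring = (1 + 4·5 + 21)/6 = 42/6 = 7; σ²_Flooring = ((21−1)/6)² = 11.111

Forward pass:
ES_Electrical rough-in = 0; EF_Electrical rough-in = 8
ES_Plumbing rough-in = 0; EF_Plumbing rough-in = 5
ES_HVAC install = 0; EF_HVAC install = 14
ES_Insulation = 0; EF_Insulation = 6
ES_Drywall = 0; EF_Drywall = 3
ES_Painting = 5; EF_Painting = 5+4 = 9
ES_Flooring = max(EF_Electrical rough-in=8, EF_HVAC install=14, EF_Insulation=6, EF_Drywall=3, EF_Painting=9) = 14; EF_Flooring = 14+7 = 21
Expected project duration μ = 21 hours. Critical path: HVAC install → Flooring.

Variances on critical path: σ²_HVAC install=2.778, σ²_Flooring=11.111.
Largest is σ²_Flooring = 11.111.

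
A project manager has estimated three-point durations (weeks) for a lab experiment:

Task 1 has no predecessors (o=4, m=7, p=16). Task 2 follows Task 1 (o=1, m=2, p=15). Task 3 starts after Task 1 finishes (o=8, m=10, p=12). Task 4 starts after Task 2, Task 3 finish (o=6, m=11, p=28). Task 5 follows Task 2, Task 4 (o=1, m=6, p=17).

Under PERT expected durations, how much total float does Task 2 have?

te_Task 1 = (4 + 4·7 + 16)/6 = 48/6 = 8
te_Task 2 = (1 + 4·2 + 15)/6 = 24/6 = 4
te_Task 3 = (8 + 4·10 + 12)/6 = 60/6 = 10
te_Task 4 = (6 + 4·11 + 28)/6 = 78/6 = 13
te_Task 5 = (1 + 4·6 + 17)/6 = 42/6 = 7

Forward pass:
ES_Task 1 = 0; EF_Task 1 = 8
ES_Task 2 = 8; EF_Task 2 = 8+4 = 12
ES_Task 3 = 8; EF_Task 3 = 8+10 = 18
ES_Task 4 = max(EF_Task 2=12, EF_Task 3=18) = 18; EF_Task 4 = 18+13 = 31
ES_Task 5 = max(EF_Task 2=12, EF_Task 4=31) = 31; EF_Task 5 = 31+7 = 38
Expected project duration μ = 38 weeks. Critical path: Task 1 → Task 3 → Task 4 → Task 5.

Backward pass:
LF_Task 5 = 38; LS_Task 5 = 38−7 = 31
LF_Task 4 = LS_Task 5 = 31; LS_Task 4 = 31−13 = 18
LF_Task 3 = LS_Task 4 = 18; LS_Task 3 = 18−10 = 8
LF_Task 2 = min(LS_Task 4=18, LS_Task 5=31) = 18; LS_Task 2 = 18−4 = 14
LF_Task 1 = min(LS_Task 2=14, LS_Task 3=8) = 8; LS_Task 1 = 8−8 = 0
Slack_Task 2 = LS_Task 2 − ES_Task 2 = 14 − 8 = 6

6 weeks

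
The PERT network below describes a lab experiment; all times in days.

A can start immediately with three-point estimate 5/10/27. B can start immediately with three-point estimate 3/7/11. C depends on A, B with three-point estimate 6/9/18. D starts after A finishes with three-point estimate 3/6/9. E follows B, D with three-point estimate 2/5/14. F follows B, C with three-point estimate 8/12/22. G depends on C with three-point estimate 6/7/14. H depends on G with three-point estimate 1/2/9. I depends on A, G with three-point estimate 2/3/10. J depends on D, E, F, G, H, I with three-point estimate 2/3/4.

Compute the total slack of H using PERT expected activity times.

te_A = (5 + 4·10 + 27)/6 = 72/6 = 12
te_B = (3 + 4·7 + 11)/6 = 42/6 = 7
te_C = (6 + 4·9 + 18)/6 = 60/6 = 10
te_D = (3 + 4·6 + 9)/6 = 36/6 = 6
te_E = (2 + 4·5 + 14)/6 = 36/6 = 6
te_F = (8 + 4·12 + 22)/6 = 78/6 = 13
te_G = (6 + 4·7 + 14)/6 = 48/6 = 8
te_H = (1 + 4·2 + 9)/6 = 18/6 = 3
te_I = (2 + 4·3 + 10)/6 = 24/6 = 4
te_J = (2 + 4·3 + 4)/6 = 18/6 = 3

Forward pass:
ES_A = 0; EF_A = 12
ES_B = 0; EF_B = 7
ES_C = max(EF_A=12, EF_B=7) = 12; EF_C = 12+10 = 22
ES_D = 12; EF_D = 12+6 = 18
ES_E = max(EF_B=7, EF_D=18) = 18; EF_E = 18+6 = 24
ES_F = max(EF_B=7, EF_C=22) = 22; EF_F = 22+13 = 35
ES_G = 22; EF_G = 22+8 = 30
ES_H = 30; EF_H = 30+3 = 33
ES_I = max(EF_A=12, EF_G=30) = 30; EF_I = 30+4 = 34
ES_J = max(EF_D=18, EF_E=24, EF_F=35, EF_G=30, EF_H=33, EF_I=34) = 35; EF_J = 35+3 = 38
Expected project duration μ = 38 days. Critical path: A → C → F → J.

Backward pass:
LF_J = 38; LS_J = 38−3 = 35
LF_I = LS_J = 35; LS_I = 35−4 = 31
LF_H = LS_J = 35; LS_H = 35−3 = 32
LF_G = min(LS_H=32, LS_I=31, LS_J=35) = 31; LS_G = 31−8 = 23
LF_F = LS_J = 35; LS_F = 35−13 = 22
LF_E = LS_J = 35; LS_E = 35−6 = 29
LF_D = min(LS_E=29, LS_J=35) = 29; LS_D = 29−6 = 23
LF_C = min(LS_F=22, LS_G=23) = 22; LS_C = 22−10 = 12
LF_B = min(LS_C=12, LS_E=29, LS_F=22) = 12; LS_B = 12−7 = 5
LF_A = min(LS_C=12, LS_D=23, LS_I=31) = 12; LS_A = 12−12 = 0
Slack_H = LS_H − ES_H = 32 − 30 = 2

2 days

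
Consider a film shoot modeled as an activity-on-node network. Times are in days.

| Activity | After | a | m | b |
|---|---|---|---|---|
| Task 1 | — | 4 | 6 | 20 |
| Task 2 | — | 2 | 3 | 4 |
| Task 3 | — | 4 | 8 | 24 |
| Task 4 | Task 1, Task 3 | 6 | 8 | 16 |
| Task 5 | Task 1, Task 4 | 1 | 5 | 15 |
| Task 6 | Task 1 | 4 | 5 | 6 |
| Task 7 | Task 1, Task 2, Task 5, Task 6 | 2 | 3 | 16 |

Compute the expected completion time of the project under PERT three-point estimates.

te_Task 1 = (4 + 4·6 + 20)/6 = 48/6 = 8
te_Task 2 = (2 + 4·3 + 4)/6 = 18/6 = 3
te_Task 3 = (4 + 4·8 + 24)/6 = 60/6 = 10
te_Task 4 = (6 + 4·8 + 16)/6 = 54/6 = 9
te_Task 5 = (1 + 4·5 + 15)/6 = 36/6 = 6
te_Task 6 = (4 + 4·5 + 6)/6 = 30/6 = 5
te_Task 7 = (2 + 4·3 + 16)/6 = 30/6 = 5

Forward pass:
ES_Task 1 = 0; EF_Task 1 = 8
ES_Task 2 = 0; EF_Task 2 = 3
ES_Task 3 = 0; EF_Task 3 = 10
ES_Task 4 = max(EF_Task 1=8, EF_Task 3=10) = 10; EF_Task 4 = 10+9 = 19
ES_Task 5 = max(EF_Task 1=8, EF_Task 4=19) = 19; EF_Task 5 = 19+6 = 25
ES_Task 6 = 8; EF_Task 6 = 8+5 = 13
ES_Task 7 = max(EF_Task 1=8, EF_Task 2=3, EF_Task 5=25, EF_Task 6=13) = 25; EF_Task 7 = 25+5 = 30
Expected project duration μ = 30 days. Critical path: Task 3 → Task 4 → Task 5 → Task 7.

30 days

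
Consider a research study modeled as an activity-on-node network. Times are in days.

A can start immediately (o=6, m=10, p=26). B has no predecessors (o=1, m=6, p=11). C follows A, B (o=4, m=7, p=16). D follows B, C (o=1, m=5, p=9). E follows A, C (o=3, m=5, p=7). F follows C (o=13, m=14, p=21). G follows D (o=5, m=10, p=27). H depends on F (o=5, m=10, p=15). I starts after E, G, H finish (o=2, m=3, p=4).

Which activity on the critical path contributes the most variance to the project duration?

te_A = (6 + 4·10 + 26)/6 = 72/6 = 12; σ²_A = ((26−6)/6)² = 11.111
te_B = (1 + 4·6 + 11)/6 = 36/6 = 6; σ²_B = ((11−1)/6)² = 2.778
te_C = (4 + 4·7 + 16)/6 = 48/6 = 8; σ²_C = ((16−4)/6)² = 4.000
te_D = (1 + 4·5 + 9)/6 = 30/6 = 5; σ²_D = ((9−1)/6)² = 1.778
te_E = (3 + 4·5 + 7)/6 = 30/6 = 5; σ²_E = ((7−3)/6)² = 0.444
te_F = (13 + 4·14 + 21)/6 = 90/6 = 15; σ²_F = ((21−13)/6)² = 1.778
te_G = (5 + 4·10 + 27)/6 = 72/6 = 12; σ²_G = ((27−5)/6)² = 13.444
te_H = (5 + 4·10 + 15)/6 = 60/6 = 10; σ²_H = ((15−5)/6)² = 2.778
te_I = (2 + 4·3 + 4)/6 = 18/6 = 3; σ²_I = ((4−2)/6)² = 0.111

Forward pass:
ES_A = 0; EF_A = 12
ES_B = 0; EF_B = 6
ES_C = max(EF_A=12, EF_B=6) = 12; EF_C = 12+8 = 20
ES_D = max(EF_B=6, EF_C=20) = 20; EF_D = 20+5 = 25
ES_E = max(EF_A=12, EF_C=20) = 20; EF_E = 20+5 = 25
ES_F = 20; EF_F = 20+15 = 35
ES_G = 25; EF_G = 25+12 = 37
ES_H = 35; EF_H = 35+10 = 45
ES_I = max(EF_E=25, EF_G=37, EF_H=45) = 45; EF_I = 45+3 = 48
Expected project duration μ = 48 days. Critical path: A → C → F → H → I.

Variances on critical path: σ²_A=11.111, σ²_C=4.000, σ²_F=1.778, σ²_H=2.778, σ²_I=0.111.
Largest is σ²_A = 11.111.

A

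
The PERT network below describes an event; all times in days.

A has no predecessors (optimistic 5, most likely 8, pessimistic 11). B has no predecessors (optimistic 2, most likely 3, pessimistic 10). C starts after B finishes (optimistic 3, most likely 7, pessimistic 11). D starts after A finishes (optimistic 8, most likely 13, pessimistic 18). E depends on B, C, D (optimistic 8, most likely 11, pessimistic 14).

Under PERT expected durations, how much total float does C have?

10 days

te_A = (5 + 4·8 + 11)/6 = 48/6 = 8
te_B = (2 + 4·3 + 10)/6 = 24/6 = 4
te_C = (3 + 4·7 + 11)/6 = 42/6 = 7
te_D = (8 + 4·13 + 18)/6 = 78/6 = 13
te_E = (8 + 4·11 + 14)/6 = 66/6 = 11

Forward pass:
ES_A = 0; EF_A = 8
ES_B = 0; EF_B = 4
ES_C = 4; EF_C = 4+7 = 11
ES_D = 8; EF_D = 8+13 = 21
ES_E = max(EF_B=4, EF_C=11, EF_D=21) = 21; EF_E = 21+11 = 32
Expected project duration μ = 32 days. Critical path: A → D → E.

Backward pass:
LF_E = 32; LS_E = 32−11 = 21
LF_D = LS_E = 21; LS_D = 21−13 = 8
LF_C = LS_E = 21; LS_C = 21−7 = 14
LF_B = min(LS_C=14, LS_E=21) = 14; LS_B = 14−4 = 10
LF_A = LS_D = 8; LS_A = 8−8 = 0
Slack_C = LS_C − ES_C = 14 − 4 = 10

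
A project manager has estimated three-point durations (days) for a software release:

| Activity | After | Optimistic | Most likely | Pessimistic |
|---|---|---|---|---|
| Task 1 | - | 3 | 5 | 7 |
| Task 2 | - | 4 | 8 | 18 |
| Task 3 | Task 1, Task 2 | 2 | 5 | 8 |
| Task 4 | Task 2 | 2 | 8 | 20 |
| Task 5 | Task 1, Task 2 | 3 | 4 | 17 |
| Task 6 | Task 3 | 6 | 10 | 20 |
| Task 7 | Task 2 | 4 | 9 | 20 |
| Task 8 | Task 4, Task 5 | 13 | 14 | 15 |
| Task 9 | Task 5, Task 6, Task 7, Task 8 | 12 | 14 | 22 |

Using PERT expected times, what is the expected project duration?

te_Task 1 = (3 + 4·5 + 7)/6 = 30/6 = 5
te_Task 2 = (4 + 4·8 + 18)/6 = 54/6 = 9
te_Task 3 = (2 + 4·5 + 8)/6 = 30/6 = 5
te_Task 4 = (2 + 4·8 + 20)/6 = 54/6 = 9
te_Task 5 = (3 + 4·4 + 17)/6 = 36/6 = 6
te_Task 6 = (6 + 4·10 + 20)/6 = 66/6 = 11
te_Task 7 = (4 + 4·9 + 20)/6 = 60/6 = 10
te_Task 8 = (13 + 4·14 + 15)/6 = 84/6 = 14
te_Task 9 = (12 + 4·14 + 22)/6 = 90/6 = 15

Forward pass:
ES_Task 1 = 0; EF_Task 1 = 5
ES_Task 2 = 0; EF_Task 2 = 9
ES_Task 3 = max(EF_Task 1=5, EF_Task 2=9) = 9; EF_Task 3 = 9+5 = 14
ES_Task 4 = 9; EF_Task 4 = 9+9 = 18
ES_Task 5 = max(EF_Task 1=5, EF_Task 2=9) = 9; EF_Task 5 = 9+6 = 15
ES_Task 6 = 14; EF_Task 6 = 14+11 = 25
ES_Task 7 = 9; EF_Task 7 = 9+10 = 19
ES_Task 8 = max(EF_Task 4=18, EF_Task 5=15) = 18; EF_Task 8 = 18+14 = 32
ES_Task 9 = max(EF_Task 5=15, EF_Task 6=25, EF_Task 7=19, EF_Task 8=32) = 32; EF_Task 9 = 32+15 = 47
Expected project duration μ = 47 days. Critical path: Task 2 → Task 4 → Task 8 → Task 9.

47 days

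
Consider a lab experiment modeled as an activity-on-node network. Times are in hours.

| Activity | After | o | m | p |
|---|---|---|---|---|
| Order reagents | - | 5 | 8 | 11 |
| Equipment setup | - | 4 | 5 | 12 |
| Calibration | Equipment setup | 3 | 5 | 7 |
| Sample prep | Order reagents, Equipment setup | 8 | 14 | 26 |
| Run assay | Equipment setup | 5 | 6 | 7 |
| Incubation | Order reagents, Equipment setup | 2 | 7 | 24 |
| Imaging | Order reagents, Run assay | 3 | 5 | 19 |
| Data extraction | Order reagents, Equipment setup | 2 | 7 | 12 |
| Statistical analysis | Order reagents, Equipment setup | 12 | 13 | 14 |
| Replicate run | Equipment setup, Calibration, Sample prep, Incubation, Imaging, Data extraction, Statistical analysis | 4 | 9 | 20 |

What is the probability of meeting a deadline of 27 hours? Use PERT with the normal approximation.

0.073

te_Order reagents = (5 + 4·8 + 11)/6 = 48/6 = 8; σ²_Order reagents = ((11−5)/6)² = 1.000
te_Equipment setup = (4 + 4·5 + 12)/6 = 36/6 = 6; σ²_Equipment setup = ((12−4)/6)² = 1.778
te_Calibration = (3 + 4·5 + 7)/6 = 30/6 = 5; σ²_Calibration = ((7−3)/6)² = 0.444
te_Sample prep = (8 + 4·14 + 26)/6 = 90/6 = 15; σ²_Sample prep = ((26−8)/6)² = 9.000
te_Run assay = (5 + 4·6 + 7)/6 = 36/6 = 6; σ²_Run assay = ((7−5)/6)² = 0.111
te_Incubation = (2 + 4·7 + 24)/6 = 54/6 = 9; σ²_Incubation = ((24−2)/6)² = 13.444
te_Imaging = (3 + 4·5 + 19)/6 = 42/6 = 7; σ²_Imaging = ((19−3)/6)² = 7.111
te_Data extraction = (2 + 4·7 + 12)/6 = 42/6 = 7; σ²_Data extraction = ((12−2)/6)² = 2.778
te_Statistical analysis = (12 + 4·13 + 14)/6 = 78/6 = 13; σ²_Statistical analysis = ((14−12)/6)² = 0.111
te_Replicate run = (4 + 4·9 + 20)/6 = 60/6 = 10; σ²_Replicate run = ((20−4)/6)² = 7.111

Forward pass:
ES_Order reagents = 0; EF_Order reagents = 8
ES_Equipment setup = 0; EF_Equipment setup = 6
ES_Calibration = 6; EF_Calibration = 6+5 = 11
ES_Sample prep = max(EF_Order reagents=8, EF_Equipment setup=6) = 8; EF_Sample prep = 8+15 = 23
ES_Run assay = 6; EF_Run assay = 6+6 = 12
ES_Incubation = max(EF_Order reagents=8, EF_Equipment setup=6) = 8; EF_Incubation = 8+9 = 17
ES_Imaging = max(EF_Order reagents=8, EF_Run assay=12) = 12; EF_Imaging = 12+7 = 19
ES_Data extraction = max(EF_Order reagents=8, EF_Equipment setup=6) = 8; EF_Data extraction = 8+7 = 15
ES_Statistical analysis = max(EF_Order reagents=8, EF_Equipment setup=6) = 8; EF_Statistical analysis = 8+13 = 21
ES_Replicate run = max(EF_Equipment setup=6, EF_Calibration=11, EF_Sample prep=23, EF_Incubation=17, EF_Imaging=19, EF_Data extraction=15, EF_Statistical analysis=21) = 23; EF_Replicate run = 23+10 = 33
Expected project duration μ = 33 hours. Critical path: Order reagents → Sample prep → Replicate run.

Variance along critical path = 1.000 + 9.000 + 7.111 = 17.111; σ = √17.111 = 4.137 hours.
Z = (27 − 33) / 4.137 = -1.450
P(T ≤ 27) = Φ(-1.450) ≈ 0.073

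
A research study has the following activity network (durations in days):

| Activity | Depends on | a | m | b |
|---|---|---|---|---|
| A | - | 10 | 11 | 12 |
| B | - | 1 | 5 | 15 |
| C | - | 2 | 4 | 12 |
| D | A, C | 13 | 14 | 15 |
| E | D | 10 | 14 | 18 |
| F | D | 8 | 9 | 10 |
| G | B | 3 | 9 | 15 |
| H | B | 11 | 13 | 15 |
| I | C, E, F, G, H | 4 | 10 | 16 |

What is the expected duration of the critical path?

te_A = (10 + 4·11 + 12)/6 = 66/6 = 11
te_B = (1 + 4·5 + 15)/6 = 36/6 = 6
te_C = (2 + 4·4 + 12)/6 = 30/6 = 5
te_D = (13 + 4·14 + 15)/6 = 84/6 = 14
te_E = (10 + 4·14 + 18)/6 = 84/6 = 14
te_F = (8 + 4·9 + 10)/6 = 54/6 = 9
te_G = (3 + 4·9 + 15)/6 = 54/6 = 9
te_H = (11 + 4·13 + 15)/6 = 78/6 = 13
te_I = (4 + 4·10 + 16)/6 = 60/6 = 10

Forward pass:
ES_A = 0; EF_A = 11
ES_B = 0; EF_B = 6
ES_C = 0; EF_C = 5
ES_D = max(EF_A=11, EF_C=5) = 11; EF_D = 11+14 = 25
ES_E = 25; EF_E = 25+14 = 39
ES_F = 25; EF_F = 25+9 = 34
ES_G = 6; EF_G = 6+9 = 15
ES_H = 6; EF_H = 6+13 = 19
ES_I = max(EF_C=5, EF_E=39, EF_F=34, EF_G=15, EF_H=19) = 39; EF_I = 39+10 = 49
Expected project duration μ = 49 days. Critical path: A → D → E → I.

49 days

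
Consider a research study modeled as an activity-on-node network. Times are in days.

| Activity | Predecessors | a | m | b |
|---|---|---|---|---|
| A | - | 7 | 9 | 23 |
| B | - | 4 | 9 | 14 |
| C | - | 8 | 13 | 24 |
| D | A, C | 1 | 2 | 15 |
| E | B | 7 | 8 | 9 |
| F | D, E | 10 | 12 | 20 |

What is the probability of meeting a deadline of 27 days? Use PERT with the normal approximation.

te_A = (7 + 4·9 + 23)/6 = 66/6 = 11; σ²_A = ((23−7)/6)² = 7.111
te_B = (4 + 4·9 + 14)/6 = 54/6 = 9; σ²_B = ((14−4)/6)² = 2.778
te_C = (8 + 4·13 + 24)/6 = 84/6 = 14; σ²_C = ((24−8)/6)² = 7.111
te_D = (1 + 4·2 + 15)/6 = 24/6 = 4; σ²_D = ((15−1)/6)² = 5.444
te_E = (7 + 4·8 + 9)/6 = 48/6 = 8; σ²_E = ((9−7)/6)² = 0.111
te_F = (10 + 4·12 + 20)/6 = 78/6 = 13; σ²_F = ((20−10)/6)² = 2.778

Forward pass:
ES_A = 0; EF_A = 11
ES_B = 0; EF_B = 9
ES_C = 0; EF_C = 14
ES_D = max(EF_A=11, EF_C=14) = 14; EF_D = 14+4 = 18
ES_E = 9; EF_E = 9+8 = 17
ES_F = max(EF_D=18, EF_E=17) = 18; EF_F = 18+13 = 31
Expected project duration μ = 31 days. Critical path: C → D → F.

Variance along critical path = 7.111 + 5.444 + 2.778 = 15.333; σ = √15.333 = 3.916 days.
Z = (27 − 31) / 3.916 = -1.022
P(T ≤ 27) = Φ(-1.022) ≈ 0.154

0.154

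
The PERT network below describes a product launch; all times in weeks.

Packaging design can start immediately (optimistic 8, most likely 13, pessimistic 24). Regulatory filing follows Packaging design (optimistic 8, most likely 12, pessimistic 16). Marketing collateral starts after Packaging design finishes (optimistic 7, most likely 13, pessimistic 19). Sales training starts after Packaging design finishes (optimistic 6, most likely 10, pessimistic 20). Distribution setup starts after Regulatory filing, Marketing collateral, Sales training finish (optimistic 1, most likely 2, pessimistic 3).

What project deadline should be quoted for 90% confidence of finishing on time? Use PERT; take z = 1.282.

te_Packaging design = (8 + 4·13 + 24)/6 = 84/6 = 14; σ²_Packaging design = ((24−8)/6)² = 7.111
te_Regulatory filing = (8 + 4·12 + 16)/6 = 72/6 = 12; σ²_Regulatory filing = ((16−8)/6)² = 1.778
te_Marketing collateral = (7 + 4·13 + 19)/6 = 78/6 = 13; σ²_Marketing collateral = ((19−7)/6)² = 4.000
te_Sales training = (6 + 4·10 + 20)/6 = 66/6 = 11; σ²_Sales training = ((20−6)/6)² = 5.444
te_Distribution setup = (1 + 4·2 + 3)/6 = 12/6 = 2; σ²_Distribution setup = ((3−1)/6)² = 0.111

Forward pass:
ES_Packaging design = 0; EF_Packaging design = 14
ES_Regulatory filing = 14; EF_Regulatory filing = 14+12 = 26
ES_Marketing collateral = 14; EF_Marketing collateral = 14+13 = 27
ES_Sales training = 14; EF_Sales training = 14+11 = 25
ES_Distribution setup = max(EF_Regulatory filing=26, EF_Marketing collateral=27, EF_Sales training=25) = 27; EF_Distribution setup = 27+2 = 29
Expected project duration μ = 29 weeks. Critical path: Packaging design → Marketing collateral → Distribution setup.

Variance along critical path = 7.111 + 4.000 + 0.111 = 11.222; σ = 3.350 weeks.
D = μ + z·σ = 29 + 1.282·3.350 = 33.3 weeks

33.3 weeks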